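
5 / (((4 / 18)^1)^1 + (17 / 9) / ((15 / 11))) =3.11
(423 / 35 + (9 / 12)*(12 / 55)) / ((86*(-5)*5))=-2358 / 413875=-0.01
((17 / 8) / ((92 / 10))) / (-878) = -85 / 323104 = -0.00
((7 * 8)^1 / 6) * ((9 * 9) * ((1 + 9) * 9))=68040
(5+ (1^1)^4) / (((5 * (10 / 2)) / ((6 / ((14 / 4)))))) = 72 / 175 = 0.41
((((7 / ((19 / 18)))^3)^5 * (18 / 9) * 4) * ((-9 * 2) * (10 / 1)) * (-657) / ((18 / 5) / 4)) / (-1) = -33670031987391467459114482773472051200 / 15181127029874798299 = -2217887507372313368.20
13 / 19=0.68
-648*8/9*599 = -345024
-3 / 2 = -1.50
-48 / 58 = -24 / 29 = -0.83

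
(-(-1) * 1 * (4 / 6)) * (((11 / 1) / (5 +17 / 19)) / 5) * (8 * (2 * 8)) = 3344 / 105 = 31.85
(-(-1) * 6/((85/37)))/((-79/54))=-11988/6715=-1.79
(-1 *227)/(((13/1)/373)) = -84671/13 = -6513.15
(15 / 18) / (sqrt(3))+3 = 5*sqrt(3) / 18+3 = 3.48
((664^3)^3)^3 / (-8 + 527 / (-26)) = -410687506026298276900842669276897158389756657455859893463445044182558602952704 / 735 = -558758511600405818912711100000000000000000000000000000000000000000000000000.00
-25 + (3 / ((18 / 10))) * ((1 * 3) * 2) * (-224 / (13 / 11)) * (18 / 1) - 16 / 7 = -3107123 / 91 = -34144.21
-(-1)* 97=97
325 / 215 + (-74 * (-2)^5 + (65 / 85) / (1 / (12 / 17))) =29452629 / 12427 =2370.05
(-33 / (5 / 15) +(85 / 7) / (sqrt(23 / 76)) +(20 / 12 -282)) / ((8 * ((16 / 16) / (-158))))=44951 / 6 -6715 * sqrt(437) / 322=7055.89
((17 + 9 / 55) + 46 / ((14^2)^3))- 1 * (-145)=33577967057 / 207062240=162.16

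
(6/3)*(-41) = -82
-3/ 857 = -0.00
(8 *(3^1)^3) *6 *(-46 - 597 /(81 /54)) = -575424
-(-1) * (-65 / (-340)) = 13 / 68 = 0.19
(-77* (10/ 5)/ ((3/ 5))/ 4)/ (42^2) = -55/ 1512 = -0.04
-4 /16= -1 /4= -0.25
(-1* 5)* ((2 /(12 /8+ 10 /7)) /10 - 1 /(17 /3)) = 377 /697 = 0.54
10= 10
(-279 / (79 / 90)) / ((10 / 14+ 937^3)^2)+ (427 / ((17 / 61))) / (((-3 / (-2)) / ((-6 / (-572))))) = 3790931371614392195779211 / 353812499112933843893768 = 10.71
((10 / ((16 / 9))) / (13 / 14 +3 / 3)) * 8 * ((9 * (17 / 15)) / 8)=119 / 4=29.75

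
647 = 647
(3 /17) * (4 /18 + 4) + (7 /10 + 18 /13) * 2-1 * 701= -2307524 /3315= -696.09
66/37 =1.78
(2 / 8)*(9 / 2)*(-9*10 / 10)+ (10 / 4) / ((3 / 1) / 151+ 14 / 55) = -18499 / 18232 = -1.01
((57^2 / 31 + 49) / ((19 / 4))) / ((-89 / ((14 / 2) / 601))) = -133504 / 31505021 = -0.00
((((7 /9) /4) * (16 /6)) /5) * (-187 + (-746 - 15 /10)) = -4361 /45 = -96.91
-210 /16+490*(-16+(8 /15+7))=-99883 /24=-4161.79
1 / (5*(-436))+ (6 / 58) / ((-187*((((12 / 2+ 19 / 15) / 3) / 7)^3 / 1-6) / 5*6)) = -839636199733 / 2201757966292940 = -0.00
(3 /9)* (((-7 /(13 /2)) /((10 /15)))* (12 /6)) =-14 /13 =-1.08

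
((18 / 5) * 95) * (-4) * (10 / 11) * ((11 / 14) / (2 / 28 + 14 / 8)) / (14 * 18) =-760 / 357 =-2.13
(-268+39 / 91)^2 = 3508129 / 49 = 71594.47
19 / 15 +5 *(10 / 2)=394 / 15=26.27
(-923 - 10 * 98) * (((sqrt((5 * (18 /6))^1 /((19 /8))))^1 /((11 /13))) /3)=-4498 * sqrt(570) /57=-1884.00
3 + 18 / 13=57 / 13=4.38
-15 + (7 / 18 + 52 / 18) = -211 / 18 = -11.72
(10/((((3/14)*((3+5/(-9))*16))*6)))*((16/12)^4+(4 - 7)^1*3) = -1505/1296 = -1.16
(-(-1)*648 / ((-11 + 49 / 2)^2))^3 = 32768 / 729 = 44.95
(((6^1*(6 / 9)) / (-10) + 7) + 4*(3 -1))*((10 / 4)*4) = 146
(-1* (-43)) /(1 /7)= 301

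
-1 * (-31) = 31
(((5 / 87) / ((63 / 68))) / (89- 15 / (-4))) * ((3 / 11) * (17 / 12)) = 5780 / 22367961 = 0.00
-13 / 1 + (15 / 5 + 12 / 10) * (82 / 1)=1657 / 5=331.40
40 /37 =1.08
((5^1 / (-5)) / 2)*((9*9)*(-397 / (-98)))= -32157 / 196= -164.07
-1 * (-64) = 64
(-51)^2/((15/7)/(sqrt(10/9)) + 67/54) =-461110482/370529 + 238912254 *sqrt(10)/370529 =794.53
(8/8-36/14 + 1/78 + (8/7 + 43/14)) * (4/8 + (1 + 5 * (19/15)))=34075/1638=20.80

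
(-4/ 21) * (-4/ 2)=8/ 21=0.38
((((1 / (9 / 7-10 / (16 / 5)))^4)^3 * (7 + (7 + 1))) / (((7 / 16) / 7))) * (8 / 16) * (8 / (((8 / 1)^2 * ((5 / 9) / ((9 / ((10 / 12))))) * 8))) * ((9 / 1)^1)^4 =1137349389471216865426538496 / 7128804434230894727239205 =159.54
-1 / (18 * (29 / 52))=-0.10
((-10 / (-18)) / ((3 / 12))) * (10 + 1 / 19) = 3820 / 171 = 22.34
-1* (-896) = 896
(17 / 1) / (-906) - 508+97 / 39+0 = -1984717 / 3926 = -505.53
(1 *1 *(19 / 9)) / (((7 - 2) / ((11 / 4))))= 209 / 180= 1.16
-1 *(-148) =148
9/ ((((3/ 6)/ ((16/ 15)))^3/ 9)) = 98304/ 125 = 786.43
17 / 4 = 4.25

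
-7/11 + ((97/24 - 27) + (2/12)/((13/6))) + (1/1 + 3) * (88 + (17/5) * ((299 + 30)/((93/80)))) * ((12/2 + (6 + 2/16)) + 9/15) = 28424496941/531960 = 53433.52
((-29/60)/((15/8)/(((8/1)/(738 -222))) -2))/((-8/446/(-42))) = -90538/9515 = -9.52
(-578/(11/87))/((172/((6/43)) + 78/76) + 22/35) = -200641140/54174373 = -3.70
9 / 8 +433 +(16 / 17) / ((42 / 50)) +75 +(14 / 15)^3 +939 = 4659037913 / 3213000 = 1450.06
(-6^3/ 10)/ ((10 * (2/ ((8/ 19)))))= -216/ 475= -0.45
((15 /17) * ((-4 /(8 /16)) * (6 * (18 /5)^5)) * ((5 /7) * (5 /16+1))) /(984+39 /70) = -238085568 /9763525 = -24.39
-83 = -83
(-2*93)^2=34596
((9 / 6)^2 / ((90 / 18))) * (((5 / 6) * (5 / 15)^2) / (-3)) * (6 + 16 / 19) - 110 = -75305 / 684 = -110.10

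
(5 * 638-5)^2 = 10144225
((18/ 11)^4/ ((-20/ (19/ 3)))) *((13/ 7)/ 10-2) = 10554462/ 2562175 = 4.12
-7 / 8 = -0.88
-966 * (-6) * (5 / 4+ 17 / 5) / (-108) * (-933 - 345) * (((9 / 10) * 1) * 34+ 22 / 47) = 9908385.94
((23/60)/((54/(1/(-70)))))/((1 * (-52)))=23/11793600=0.00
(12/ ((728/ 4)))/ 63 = 2/ 1911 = 0.00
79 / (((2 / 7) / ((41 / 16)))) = 22673 / 32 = 708.53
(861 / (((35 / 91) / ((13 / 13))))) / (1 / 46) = 102975.60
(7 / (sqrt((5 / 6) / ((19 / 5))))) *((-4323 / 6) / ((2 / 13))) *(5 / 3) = -131131 *sqrt(114) / 12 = -116674.66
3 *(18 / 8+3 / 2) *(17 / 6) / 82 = 255 / 656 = 0.39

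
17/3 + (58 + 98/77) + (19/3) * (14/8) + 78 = 6777/44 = 154.02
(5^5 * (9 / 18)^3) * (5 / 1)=15625 / 8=1953.12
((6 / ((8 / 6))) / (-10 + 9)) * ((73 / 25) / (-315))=73 / 1750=0.04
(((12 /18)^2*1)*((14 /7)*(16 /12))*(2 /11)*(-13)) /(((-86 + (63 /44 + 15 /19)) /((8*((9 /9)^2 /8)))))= 63232 /1891053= 0.03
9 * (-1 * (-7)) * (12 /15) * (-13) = -3276 /5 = -655.20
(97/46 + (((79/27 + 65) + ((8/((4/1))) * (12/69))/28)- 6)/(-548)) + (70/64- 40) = -703414087/19057248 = -36.91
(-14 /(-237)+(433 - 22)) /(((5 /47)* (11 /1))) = 4578787 /13035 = 351.27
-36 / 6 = -6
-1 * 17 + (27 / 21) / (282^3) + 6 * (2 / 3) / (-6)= -308146663 / 17442264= -17.67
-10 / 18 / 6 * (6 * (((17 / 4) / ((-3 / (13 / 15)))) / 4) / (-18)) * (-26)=2873 / 11664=0.25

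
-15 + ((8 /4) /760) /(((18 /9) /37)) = -11363 /760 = -14.95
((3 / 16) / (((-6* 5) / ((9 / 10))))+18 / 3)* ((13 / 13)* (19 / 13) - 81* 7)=-3390.05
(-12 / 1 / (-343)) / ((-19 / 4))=-48 / 6517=-0.01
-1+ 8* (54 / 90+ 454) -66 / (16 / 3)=144937 / 40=3623.42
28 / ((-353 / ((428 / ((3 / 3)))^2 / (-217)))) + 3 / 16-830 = -133566435 / 175088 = -762.85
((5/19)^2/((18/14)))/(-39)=-0.00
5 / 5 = 1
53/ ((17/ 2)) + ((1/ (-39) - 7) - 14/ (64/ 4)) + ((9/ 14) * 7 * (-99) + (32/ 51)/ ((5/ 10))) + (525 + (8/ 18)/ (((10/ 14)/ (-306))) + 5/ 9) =-8811659/ 79560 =-110.75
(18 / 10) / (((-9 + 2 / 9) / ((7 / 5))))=-567 / 1975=-0.29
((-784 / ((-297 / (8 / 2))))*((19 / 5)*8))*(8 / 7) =544768 / 1485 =366.85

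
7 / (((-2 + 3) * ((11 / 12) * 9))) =28 / 33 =0.85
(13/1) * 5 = 65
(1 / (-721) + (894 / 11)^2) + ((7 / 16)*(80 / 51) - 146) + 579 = 31318297223 / 4449291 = 7038.94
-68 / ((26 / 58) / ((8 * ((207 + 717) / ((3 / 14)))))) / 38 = -34013056 / 247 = -137704.68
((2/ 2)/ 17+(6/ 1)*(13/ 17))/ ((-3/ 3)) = -79/ 17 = -4.65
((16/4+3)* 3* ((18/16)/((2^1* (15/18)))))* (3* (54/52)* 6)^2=4952.78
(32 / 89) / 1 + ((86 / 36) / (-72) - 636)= -73321139 / 115344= -635.67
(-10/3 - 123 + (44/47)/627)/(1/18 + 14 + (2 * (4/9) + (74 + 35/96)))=-32490528/22968853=-1.41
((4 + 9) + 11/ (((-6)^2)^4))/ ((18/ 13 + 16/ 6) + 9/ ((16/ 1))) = 283855247/ 100741968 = 2.82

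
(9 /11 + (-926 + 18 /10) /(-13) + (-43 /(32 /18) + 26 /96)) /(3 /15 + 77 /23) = 9471101 /700128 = 13.53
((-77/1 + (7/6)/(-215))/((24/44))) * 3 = -1092707/2580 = -423.53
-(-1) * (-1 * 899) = -899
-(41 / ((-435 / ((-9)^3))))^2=-99261369 / 21025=-4721.11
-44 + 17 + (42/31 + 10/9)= -6845/279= -24.53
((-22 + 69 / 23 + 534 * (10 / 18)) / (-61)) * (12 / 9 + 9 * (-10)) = 221578 / 549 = 403.60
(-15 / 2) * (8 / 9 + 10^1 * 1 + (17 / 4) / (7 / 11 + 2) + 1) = -70475 / 696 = -101.26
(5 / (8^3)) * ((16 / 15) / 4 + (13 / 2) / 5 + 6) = 227 / 3072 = 0.07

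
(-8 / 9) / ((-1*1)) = 8 / 9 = 0.89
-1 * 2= -2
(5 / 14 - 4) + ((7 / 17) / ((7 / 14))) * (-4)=-1651 / 238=-6.94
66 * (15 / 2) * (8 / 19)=208.42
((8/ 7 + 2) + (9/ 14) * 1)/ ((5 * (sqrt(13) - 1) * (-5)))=-53 * sqrt(13)/ 4200 - 53/ 4200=-0.06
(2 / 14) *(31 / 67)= 31 / 469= 0.07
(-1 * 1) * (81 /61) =-81 /61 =-1.33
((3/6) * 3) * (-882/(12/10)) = -2205/2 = -1102.50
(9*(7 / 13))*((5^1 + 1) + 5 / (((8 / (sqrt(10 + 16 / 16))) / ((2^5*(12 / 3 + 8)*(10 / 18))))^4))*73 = 974076080642 / 9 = 108230675626.89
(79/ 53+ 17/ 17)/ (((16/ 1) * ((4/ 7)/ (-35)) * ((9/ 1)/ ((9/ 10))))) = -1617/ 1696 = -0.95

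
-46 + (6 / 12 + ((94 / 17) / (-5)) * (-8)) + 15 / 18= -9134 / 255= -35.82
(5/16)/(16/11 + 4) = 11/192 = 0.06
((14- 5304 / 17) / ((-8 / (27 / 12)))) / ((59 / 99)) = 132759 / 944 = 140.63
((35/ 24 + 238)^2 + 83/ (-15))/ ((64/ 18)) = 165124109/ 10240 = 16125.40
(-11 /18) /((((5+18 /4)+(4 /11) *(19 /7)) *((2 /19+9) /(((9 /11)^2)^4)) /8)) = -267846264 /26050804505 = -0.01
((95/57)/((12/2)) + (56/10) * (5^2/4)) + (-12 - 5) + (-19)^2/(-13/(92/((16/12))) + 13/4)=2071453/15210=136.19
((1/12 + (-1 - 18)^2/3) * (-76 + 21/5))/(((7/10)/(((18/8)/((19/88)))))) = -17118915/133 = -128713.65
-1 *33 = -33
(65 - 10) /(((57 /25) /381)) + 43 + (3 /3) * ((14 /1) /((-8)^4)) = 9233.79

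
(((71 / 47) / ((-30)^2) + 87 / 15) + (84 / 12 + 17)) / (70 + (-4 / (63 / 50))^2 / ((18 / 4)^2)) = 45030285531 / 106521881000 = 0.42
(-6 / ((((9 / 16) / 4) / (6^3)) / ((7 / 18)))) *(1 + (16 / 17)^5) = -6230.81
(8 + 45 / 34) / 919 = 317 / 31246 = 0.01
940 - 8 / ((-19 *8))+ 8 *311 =65133 / 19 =3428.05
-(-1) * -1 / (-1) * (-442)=-442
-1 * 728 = -728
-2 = -2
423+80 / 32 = 851 / 2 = 425.50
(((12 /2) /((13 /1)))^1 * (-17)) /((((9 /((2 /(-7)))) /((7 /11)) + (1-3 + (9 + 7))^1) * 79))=0.00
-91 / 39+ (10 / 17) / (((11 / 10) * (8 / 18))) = -634 / 561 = -1.13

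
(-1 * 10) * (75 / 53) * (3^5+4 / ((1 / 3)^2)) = -209250 / 53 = -3948.11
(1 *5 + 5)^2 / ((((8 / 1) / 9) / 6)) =675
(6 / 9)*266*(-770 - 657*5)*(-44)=94919440 / 3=31639813.33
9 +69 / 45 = 158 / 15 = 10.53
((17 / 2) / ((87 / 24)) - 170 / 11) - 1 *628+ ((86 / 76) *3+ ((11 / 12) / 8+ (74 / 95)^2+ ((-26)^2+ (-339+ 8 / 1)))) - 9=-83189103451 / 276381600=-300.99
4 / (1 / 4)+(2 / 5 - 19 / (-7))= 669 / 35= 19.11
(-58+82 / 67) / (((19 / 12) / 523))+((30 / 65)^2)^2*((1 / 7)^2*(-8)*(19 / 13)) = -434346709226544 / 23160143461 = -18754.06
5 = 5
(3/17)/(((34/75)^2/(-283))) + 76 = -3282073/19652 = -167.01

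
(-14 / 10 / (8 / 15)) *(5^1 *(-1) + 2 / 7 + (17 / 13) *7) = -303 / 26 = -11.65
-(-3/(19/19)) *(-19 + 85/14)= -543/14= -38.79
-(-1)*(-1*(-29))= 29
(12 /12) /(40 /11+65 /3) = 33 /835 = 0.04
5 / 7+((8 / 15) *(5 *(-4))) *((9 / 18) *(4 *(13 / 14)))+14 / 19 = -7325 / 399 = -18.36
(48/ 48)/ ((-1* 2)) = -1/ 2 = -0.50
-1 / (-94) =1 / 94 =0.01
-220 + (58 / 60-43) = -7861 / 30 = -262.03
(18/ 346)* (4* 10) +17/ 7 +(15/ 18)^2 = 226871/ 43596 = 5.20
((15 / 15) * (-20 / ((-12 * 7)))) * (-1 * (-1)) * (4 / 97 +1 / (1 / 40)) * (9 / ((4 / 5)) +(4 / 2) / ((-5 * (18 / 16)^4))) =14449451 / 137781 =104.87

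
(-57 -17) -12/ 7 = -530/ 7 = -75.71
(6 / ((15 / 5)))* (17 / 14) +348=2453 / 7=350.43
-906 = -906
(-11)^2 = 121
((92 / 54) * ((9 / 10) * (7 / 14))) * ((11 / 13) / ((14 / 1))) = 253 / 5460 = 0.05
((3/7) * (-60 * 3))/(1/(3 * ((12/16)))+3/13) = -63180/553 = -114.25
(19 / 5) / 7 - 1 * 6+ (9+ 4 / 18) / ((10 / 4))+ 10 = 2593 / 315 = 8.23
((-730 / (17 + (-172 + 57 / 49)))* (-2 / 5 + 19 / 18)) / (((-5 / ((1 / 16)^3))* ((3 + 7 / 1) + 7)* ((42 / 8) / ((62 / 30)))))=-934619 / 265723545600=-0.00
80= 80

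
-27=-27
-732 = -732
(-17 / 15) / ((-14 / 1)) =17 / 210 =0.08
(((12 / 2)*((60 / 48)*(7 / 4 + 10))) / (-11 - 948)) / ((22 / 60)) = -10575 / 42196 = -0.25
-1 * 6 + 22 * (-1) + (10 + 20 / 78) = -692 / 39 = -17.74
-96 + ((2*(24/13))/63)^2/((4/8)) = -7154272/74529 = -95.99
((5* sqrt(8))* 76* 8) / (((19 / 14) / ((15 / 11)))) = 67200* sqrt(2) / 11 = 8639.56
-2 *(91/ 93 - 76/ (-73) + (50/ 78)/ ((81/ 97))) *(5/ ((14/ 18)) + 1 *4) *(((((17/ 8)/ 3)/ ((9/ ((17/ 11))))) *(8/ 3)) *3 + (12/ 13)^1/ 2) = -83.40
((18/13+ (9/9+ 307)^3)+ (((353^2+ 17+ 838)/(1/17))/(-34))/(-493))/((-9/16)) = -2996155267168/57681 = -51943538.90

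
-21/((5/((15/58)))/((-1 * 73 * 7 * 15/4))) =482895/232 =2081.44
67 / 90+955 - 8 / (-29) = 2495213 / 2610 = 956.02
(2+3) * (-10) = -50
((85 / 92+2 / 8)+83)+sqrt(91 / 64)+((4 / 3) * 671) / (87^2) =85.48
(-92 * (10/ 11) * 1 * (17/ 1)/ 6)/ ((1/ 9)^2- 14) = 211140/ 12463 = 16.94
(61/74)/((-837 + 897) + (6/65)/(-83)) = 329095/23953356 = 0.01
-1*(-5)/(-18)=-5/18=-0.28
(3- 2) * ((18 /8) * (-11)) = -99 /4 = -24.75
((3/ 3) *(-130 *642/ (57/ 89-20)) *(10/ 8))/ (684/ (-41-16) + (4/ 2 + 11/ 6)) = -55709550/ 84427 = -659.85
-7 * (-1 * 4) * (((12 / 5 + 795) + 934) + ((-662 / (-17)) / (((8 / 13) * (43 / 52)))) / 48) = 2128255577 / 43860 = 48523.84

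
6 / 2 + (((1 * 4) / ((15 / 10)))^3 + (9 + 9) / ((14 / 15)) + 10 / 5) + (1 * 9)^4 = 1248203 / 189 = 6604.25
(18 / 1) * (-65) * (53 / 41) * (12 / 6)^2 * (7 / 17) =-1736280 / 697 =-2491.08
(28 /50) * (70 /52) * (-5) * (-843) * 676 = 2147964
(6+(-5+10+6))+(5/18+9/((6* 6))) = 631/36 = 17.53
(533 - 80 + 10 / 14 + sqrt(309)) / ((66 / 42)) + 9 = 7*sqrt(309) / 11 + 3275 / 11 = 308.91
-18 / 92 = -9 / 46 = -0.20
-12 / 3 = -4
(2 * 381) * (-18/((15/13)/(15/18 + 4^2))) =-1000506/5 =-200101.20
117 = 117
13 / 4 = 3.25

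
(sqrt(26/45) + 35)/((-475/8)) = -56/95-8 *sqrt(130)/7125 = -0.60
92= 92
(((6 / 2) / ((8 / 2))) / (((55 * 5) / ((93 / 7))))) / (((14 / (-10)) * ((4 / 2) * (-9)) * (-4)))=-31 / 86240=-0.00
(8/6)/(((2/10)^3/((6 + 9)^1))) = 2500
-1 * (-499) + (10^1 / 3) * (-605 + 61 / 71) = -107551 / 71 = -1514.80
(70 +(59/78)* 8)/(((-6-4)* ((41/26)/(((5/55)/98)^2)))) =-1483/357340830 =-0.00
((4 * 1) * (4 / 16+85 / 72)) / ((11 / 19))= 1957 / 198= 9.88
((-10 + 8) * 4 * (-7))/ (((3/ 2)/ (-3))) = -112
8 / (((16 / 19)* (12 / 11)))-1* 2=161 / 24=6.71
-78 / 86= -39 / 43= -0.91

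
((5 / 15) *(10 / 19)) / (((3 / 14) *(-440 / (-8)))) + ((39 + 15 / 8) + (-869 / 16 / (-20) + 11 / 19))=26595509 / 601920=44.18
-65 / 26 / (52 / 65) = -25 / 8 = -3.12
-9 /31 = -0.29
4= 4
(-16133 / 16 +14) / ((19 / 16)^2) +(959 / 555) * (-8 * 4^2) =-185585392 / 200355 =-926.28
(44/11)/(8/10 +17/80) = 3.95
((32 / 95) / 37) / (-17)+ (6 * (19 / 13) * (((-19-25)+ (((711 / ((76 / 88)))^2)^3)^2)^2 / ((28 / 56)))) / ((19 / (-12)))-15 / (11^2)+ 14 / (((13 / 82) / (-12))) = -2522221767406507595573721730662019534806485179132552974058440911710978104880203872094620988275851484498514539 / 24234596614312440879222018624973810285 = -104075252728445939715280800000000000000000000000000000000000000000000000.00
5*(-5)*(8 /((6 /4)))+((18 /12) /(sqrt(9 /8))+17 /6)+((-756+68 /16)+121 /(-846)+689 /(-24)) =-3083167 /3384+sqrt(2) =-909.69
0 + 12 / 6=2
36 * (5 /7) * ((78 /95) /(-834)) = -468 /18487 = -0.03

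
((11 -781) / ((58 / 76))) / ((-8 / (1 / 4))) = 7315 / 232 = 31.53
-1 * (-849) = 849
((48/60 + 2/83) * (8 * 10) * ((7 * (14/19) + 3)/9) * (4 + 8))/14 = 29760/581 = 51.22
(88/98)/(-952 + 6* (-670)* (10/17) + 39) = -748/2730329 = -0.00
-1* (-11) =11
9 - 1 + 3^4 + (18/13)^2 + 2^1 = 15703/169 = 92.92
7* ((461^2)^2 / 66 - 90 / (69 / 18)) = 7271592996521 / 1518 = 4790245715.76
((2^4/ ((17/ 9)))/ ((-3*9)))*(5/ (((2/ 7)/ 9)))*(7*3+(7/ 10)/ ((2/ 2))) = -18228/ 17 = -1072.24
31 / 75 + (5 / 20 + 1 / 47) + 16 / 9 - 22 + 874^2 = 32311128359 / 42300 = 763856.46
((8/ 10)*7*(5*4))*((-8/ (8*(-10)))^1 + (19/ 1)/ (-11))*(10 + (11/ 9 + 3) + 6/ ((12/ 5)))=-3047.70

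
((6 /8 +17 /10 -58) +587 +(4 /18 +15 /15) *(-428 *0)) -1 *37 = 494.45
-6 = -6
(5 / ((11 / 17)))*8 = 680 / 11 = 61.82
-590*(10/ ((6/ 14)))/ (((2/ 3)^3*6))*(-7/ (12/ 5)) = 361375/ 16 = 22585.94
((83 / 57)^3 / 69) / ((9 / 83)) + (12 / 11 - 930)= -1174597546423 / 1265053383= -928.50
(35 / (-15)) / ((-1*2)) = 7 / 6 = 1.17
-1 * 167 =-167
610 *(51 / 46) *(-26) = -404430 / 23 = -17583.91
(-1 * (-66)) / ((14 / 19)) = 627 / 7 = 89.57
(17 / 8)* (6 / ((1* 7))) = 51 / 28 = 1.82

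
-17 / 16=-1.06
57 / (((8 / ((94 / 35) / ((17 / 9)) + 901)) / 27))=826352199 / 4760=173603.40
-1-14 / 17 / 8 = -75 / 68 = -1.10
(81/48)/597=9/3184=0.00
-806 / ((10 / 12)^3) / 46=-87048 / 2875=-30.28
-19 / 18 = -1.06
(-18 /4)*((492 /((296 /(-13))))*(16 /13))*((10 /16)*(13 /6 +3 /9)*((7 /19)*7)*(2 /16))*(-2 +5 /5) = -1356075 /22496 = -60.28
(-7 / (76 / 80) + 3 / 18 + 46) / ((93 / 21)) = 8.76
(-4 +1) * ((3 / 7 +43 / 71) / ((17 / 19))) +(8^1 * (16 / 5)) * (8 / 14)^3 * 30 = 57890862 / 414001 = 139.83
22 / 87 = 0.25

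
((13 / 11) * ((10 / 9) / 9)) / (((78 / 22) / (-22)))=-220 / 243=-0.91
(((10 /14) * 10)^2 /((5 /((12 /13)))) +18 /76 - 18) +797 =19090207 /24206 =788.66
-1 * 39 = -39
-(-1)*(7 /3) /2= 7 /6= 1.17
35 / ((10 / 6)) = 21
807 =807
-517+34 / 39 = -20129 / 39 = -516.13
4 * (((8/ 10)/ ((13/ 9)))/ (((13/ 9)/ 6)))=7776/ 845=9.20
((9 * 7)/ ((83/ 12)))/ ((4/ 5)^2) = 4725/ 332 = 14.23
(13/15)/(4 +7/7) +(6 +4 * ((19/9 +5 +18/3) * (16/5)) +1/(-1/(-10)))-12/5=40859/225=181.60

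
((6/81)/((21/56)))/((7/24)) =0.68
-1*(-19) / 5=19 / 5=3.80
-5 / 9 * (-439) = 2195 / 9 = 243.89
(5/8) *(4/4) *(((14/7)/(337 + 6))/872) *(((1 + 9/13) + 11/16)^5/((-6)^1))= -49530731765625/931573802230349824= -0.00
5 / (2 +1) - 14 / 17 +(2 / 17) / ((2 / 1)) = 46 / 51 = 0.90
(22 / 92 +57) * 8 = 10532 / 23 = 457.91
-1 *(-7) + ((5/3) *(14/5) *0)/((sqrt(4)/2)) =7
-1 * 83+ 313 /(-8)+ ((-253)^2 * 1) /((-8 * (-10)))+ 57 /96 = 108573 /160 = 678.58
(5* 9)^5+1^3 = 184528126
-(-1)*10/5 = 2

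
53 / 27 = 1.96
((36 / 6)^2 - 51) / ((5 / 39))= -117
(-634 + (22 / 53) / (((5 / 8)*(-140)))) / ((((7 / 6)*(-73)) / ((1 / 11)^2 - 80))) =-341498001156 / 573482525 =-595.48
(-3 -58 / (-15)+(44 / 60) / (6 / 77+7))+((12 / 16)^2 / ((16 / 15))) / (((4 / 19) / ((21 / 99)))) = 46091141 / 30694400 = 1.50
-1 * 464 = -464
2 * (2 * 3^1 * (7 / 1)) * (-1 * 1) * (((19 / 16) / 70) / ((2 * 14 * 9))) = -19 / 3360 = -0.01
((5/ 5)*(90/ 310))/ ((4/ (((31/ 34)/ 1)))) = 9/ 136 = 0.07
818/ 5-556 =-1962/ 5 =-392.40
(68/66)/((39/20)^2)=13600/50193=0.27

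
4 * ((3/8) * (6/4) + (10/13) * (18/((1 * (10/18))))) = 5301/52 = 101.94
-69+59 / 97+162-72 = 2096 / 97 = 21.61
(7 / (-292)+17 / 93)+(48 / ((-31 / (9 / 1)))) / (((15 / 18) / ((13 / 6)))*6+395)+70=9835608829 / 140260740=70.12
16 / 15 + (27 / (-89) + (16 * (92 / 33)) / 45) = 1.75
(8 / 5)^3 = 512 / 125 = 4.10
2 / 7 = 0.29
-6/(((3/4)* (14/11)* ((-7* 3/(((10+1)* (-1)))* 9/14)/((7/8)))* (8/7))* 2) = -847/432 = -1.96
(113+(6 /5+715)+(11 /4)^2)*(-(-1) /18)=66941 /1440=46.49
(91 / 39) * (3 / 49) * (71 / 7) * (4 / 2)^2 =284 / 49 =5.80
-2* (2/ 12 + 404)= -2425/ 3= -808.33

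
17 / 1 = 17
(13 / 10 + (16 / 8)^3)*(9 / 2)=837 / 20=41.85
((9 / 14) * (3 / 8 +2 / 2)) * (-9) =-891 / 112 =-7.96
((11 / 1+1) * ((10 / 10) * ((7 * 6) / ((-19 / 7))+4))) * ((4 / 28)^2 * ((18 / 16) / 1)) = -2943 / 931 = -3.16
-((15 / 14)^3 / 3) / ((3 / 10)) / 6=-625 / 2744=-0.23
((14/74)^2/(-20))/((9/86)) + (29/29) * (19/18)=63974/61605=1.04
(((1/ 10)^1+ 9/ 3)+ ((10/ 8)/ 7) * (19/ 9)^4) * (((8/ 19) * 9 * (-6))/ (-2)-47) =-236.84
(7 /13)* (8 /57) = 56 /741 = 0.08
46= 46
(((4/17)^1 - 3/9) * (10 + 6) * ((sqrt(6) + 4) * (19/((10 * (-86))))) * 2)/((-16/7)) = -266/2193 - 133 * sqrt(6)/4386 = -0.20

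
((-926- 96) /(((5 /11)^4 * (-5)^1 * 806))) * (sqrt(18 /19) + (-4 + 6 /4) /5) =-7481551 /2518750 + 22444653 * sqrt(38) /23928125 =2.81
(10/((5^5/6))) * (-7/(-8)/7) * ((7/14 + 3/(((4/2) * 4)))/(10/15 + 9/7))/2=441/820000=0.00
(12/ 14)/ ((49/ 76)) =456/ 343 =1.33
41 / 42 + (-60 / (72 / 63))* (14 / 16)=-15107 / 336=-44.96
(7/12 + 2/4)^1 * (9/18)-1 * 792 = -791.46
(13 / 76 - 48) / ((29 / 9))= -32715 / 2204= -14.84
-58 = -58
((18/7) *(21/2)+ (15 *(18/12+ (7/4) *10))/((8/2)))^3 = 60698457/64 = 948413.39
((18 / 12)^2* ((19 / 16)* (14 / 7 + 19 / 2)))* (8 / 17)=3933 / 272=14.46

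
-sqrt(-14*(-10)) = -2*sqrt(35) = -11.83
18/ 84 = 3/ 14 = 0.21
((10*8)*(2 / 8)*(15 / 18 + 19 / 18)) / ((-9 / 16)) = -5440 / 81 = -67.16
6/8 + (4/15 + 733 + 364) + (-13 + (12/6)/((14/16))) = 1087.30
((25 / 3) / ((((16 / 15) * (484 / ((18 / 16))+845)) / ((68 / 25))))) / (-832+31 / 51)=-39015 / 1946545108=-0.00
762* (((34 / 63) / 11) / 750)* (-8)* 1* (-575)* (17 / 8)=487.25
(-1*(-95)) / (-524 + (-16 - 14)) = -95 / 554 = -0.17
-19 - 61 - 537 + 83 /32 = -19661 /32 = -614.41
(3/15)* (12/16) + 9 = 183/20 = 9.15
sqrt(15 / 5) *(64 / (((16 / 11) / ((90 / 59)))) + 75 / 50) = 8097 *sqrt(3) / 118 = 118.85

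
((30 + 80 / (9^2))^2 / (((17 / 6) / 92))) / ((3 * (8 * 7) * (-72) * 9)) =-36225575 / 126482958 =-0.29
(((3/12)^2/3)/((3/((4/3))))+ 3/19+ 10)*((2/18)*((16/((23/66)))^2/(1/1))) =2381.38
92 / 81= 1.14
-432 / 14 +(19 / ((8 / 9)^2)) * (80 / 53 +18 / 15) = 2035827 / 59360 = 34.30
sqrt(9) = 3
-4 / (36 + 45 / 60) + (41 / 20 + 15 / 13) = 118291 / 38220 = 3.10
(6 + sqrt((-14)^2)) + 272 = 292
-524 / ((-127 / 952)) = 498848 / 127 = 3927.94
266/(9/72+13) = 304/15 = 20.27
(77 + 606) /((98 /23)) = 160.30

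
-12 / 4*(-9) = 27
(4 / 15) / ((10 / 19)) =38 / 75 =0.51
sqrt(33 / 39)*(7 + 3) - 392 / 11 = -392 / 11 + 10*sqrt(143) / 13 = -26.44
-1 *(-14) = 14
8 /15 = 0.53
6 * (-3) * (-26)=468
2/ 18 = 1/ 9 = 0.11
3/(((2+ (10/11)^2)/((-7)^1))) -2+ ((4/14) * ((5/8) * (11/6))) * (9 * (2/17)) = -246445/27132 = -9.08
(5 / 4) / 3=0.42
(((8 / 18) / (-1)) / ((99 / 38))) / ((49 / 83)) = -12616 / 43659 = -0.29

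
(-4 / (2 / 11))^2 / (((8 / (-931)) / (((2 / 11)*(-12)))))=122892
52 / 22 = 26 / 11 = 2.36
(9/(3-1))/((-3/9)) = -27/2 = -13.50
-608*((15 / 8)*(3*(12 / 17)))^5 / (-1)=851966353125 / 1419857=600036.73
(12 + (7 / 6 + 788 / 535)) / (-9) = -46993 / 28890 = -1.63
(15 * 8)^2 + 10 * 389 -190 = 18100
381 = 381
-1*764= -764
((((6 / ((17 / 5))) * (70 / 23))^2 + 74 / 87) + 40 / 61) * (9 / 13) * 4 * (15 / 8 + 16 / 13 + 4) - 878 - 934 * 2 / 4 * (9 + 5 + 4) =-397031537663575 / 45705456641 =-8686.74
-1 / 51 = -0.02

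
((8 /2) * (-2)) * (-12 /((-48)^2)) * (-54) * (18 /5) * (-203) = 16443 /10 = 1644.30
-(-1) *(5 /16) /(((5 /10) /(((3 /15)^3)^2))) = 1 /25000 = 0.00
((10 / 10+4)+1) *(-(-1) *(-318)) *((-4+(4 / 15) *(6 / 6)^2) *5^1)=35616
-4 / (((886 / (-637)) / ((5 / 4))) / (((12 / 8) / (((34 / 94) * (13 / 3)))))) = 3.44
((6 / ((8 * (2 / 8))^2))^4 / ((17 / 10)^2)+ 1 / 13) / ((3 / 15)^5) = 85878125 / 15028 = 5714.54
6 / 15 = 2 / 5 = 0.40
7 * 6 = 42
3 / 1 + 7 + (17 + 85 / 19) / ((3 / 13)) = 1958 / 19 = 103.05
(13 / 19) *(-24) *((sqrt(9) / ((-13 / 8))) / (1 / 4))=2304 / 19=121.26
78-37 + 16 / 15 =631 / 15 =42.07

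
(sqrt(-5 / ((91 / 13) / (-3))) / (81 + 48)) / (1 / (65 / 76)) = 0.01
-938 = -938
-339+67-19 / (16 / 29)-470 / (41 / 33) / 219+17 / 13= -191032091 / 622544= -306.86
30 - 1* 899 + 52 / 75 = -65123 / 75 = -868.31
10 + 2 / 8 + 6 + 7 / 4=18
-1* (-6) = 6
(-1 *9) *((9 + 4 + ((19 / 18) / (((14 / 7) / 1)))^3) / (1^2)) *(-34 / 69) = 453373 / 7776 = 58.30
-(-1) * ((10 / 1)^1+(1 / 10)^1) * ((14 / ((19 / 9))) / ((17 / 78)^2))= 38712492 / 27455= 1410.03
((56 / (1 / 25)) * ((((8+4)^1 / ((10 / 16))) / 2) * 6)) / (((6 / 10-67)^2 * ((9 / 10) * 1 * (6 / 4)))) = 13.55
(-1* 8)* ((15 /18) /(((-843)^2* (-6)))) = 10 /6395841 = 0.00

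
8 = 8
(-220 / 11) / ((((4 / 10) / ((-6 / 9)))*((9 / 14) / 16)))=22400 / 27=829.63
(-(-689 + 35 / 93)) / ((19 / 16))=1024672 / 1767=579.89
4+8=12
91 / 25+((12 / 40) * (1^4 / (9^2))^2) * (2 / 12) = 2388209 / 656100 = 3.64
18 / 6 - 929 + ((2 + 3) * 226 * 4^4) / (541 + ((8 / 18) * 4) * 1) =-383998 / 977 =-393.04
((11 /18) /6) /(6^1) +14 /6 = 2.35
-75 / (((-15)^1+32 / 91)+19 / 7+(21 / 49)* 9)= 65 / 7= 9.29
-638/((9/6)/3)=-1276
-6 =-6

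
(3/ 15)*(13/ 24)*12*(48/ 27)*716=74464/ 45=1654.76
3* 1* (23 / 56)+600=33669 / 56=601.23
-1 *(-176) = 176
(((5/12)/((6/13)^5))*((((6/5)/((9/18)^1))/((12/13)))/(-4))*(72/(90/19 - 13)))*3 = 91709371/271296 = 338.04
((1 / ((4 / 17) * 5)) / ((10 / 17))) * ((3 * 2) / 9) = 289 / 300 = 0.96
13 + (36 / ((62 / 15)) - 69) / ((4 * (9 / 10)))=-697 / 186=-3.75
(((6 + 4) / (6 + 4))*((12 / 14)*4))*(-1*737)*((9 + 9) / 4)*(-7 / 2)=39798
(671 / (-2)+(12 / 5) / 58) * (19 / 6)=-1848377 / 1740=-1062.29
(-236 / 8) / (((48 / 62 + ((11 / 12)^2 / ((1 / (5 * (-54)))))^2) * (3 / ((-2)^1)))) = 117056 / 306367533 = 0.00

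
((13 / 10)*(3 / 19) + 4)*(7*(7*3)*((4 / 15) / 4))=39151 / 950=41.21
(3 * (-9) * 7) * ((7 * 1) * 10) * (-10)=132300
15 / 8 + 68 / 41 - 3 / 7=3.10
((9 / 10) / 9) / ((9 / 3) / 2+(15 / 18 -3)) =-0.15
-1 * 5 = -5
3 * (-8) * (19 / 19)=-24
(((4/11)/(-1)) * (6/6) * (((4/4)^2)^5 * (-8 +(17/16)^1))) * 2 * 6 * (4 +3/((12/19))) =11655/44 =264.89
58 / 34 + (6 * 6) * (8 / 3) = 1661 / 17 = 97.71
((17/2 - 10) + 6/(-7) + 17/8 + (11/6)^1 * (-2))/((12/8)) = -655/252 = -2.60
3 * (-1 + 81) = 240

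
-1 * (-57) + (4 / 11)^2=6913 / 121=57.13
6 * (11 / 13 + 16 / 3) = 482 / 13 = 37.08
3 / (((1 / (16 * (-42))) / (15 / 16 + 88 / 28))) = -8226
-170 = -170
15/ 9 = 5/ 3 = 1.67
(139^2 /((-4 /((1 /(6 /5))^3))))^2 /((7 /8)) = 5832828765625 /653184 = 8929840.24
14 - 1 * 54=-40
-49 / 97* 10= -490 / 97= -5.05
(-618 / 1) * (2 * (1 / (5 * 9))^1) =-412 / 15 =-27.47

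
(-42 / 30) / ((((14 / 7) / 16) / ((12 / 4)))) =-168 / 5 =-33.60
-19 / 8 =-2.38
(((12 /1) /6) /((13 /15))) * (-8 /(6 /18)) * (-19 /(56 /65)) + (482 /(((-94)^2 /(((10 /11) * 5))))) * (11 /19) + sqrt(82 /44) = sqrt(902) /22 + 358894225 /293797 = 1222.94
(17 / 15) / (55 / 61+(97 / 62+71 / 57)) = 1221586 / 4000805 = 0.31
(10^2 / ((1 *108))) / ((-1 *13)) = -25 / 351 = -0.07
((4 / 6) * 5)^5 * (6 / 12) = 205.76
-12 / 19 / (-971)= 12 / 18449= 0.00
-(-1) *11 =11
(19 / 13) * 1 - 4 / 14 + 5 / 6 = 1097 / 546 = 2.01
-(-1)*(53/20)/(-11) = -53/220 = -0.24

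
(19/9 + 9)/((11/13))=1300/99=13.13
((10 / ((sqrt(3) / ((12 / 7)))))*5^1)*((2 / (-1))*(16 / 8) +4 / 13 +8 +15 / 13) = 14200*sqrt(3) / 91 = 270.28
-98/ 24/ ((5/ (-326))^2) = -1301881/ 75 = -17358.41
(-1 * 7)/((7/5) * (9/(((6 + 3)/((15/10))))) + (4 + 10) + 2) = -70/181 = -0.39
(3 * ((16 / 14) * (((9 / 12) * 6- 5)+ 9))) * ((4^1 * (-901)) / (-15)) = 245072 / 35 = 7002.06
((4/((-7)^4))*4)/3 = 16/7203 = 0.00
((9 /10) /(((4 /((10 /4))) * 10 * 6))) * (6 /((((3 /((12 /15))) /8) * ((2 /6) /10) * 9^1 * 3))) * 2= 4 /15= 0.27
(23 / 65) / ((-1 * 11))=-0.03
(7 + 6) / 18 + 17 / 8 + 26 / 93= 6979 / 2232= 3.13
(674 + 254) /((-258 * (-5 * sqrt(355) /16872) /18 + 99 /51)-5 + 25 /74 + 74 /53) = -2556878965373758464 /3636731386951349-8198300625880320 * sqrt(355) /3636731386951349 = -745.54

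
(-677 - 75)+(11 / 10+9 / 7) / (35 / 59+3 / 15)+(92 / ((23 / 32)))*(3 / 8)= -2296451 / 3276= -700.99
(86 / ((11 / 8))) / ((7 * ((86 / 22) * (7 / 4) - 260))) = -2752 / 77973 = -0.04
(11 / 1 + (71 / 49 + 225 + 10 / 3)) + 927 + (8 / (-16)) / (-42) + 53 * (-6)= 499679 / 588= 849.79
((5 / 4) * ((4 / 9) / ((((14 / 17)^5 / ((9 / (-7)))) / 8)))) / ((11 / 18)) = -63893565 / 2588278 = -24.69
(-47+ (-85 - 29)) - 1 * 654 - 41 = -856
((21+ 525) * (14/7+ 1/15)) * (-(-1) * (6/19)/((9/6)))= 22568/95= 237.56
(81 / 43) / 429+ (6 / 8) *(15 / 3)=92343 / 24596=3.75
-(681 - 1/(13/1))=-8852/13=-680.92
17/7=2.43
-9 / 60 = -3 / 20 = -0.15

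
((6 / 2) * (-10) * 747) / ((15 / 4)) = -5976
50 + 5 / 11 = 555 / 11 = 50.45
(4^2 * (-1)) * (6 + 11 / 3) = -464 / 3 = -154.67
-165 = -165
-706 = -706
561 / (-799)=-33 / 47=-0.70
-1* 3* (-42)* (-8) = -1008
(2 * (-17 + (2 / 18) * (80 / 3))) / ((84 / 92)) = -17434 / 567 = -30.75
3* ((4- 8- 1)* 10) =-150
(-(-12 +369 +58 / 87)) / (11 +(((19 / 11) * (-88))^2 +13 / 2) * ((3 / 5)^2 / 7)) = -1450 / 4863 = -0.30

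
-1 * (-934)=934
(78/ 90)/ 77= 13/ 1155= 0.01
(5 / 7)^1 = 5 / 7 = 0.71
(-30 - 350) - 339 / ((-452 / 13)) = -1481 / 4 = -370.25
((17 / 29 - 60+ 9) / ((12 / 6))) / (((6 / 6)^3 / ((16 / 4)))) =-2924 / 29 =-100.83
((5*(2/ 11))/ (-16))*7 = -35/ 88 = -0.40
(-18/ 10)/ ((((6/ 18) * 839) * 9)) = -3/ 4195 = -0.00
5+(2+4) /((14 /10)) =65 /7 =9.29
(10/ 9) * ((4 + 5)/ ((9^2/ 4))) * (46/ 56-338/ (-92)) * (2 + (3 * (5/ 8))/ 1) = 149575/ 17388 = 8.60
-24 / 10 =-12 / 5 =-2.40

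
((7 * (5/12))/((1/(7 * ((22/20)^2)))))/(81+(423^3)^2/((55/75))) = 0.00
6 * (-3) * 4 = -72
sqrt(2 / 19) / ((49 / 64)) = 64* sqrt(38) / 931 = 0.42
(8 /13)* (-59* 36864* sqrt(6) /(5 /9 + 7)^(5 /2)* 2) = -264259584* sqrt(102) /63869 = -41786.95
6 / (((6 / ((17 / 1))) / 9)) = 153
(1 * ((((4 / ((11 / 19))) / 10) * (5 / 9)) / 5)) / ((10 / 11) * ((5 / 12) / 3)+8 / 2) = 4 / 215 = 0.02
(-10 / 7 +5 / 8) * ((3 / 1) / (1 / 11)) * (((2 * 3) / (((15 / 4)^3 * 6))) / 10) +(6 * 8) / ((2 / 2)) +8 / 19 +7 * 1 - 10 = 754289 / 16625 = 45.37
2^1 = 2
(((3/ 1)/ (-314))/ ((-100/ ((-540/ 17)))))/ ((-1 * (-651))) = -27/ 5791730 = -0.00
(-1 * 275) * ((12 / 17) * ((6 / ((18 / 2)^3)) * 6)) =-4400 / 459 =-9.59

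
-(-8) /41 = 8 /41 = 0.20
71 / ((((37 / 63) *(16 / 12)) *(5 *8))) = 2.27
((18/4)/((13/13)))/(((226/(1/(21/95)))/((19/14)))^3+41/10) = 52926616125/586722846940793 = 0.00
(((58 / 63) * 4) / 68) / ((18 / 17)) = 29 / 567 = 0.05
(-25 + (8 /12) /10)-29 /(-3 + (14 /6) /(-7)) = -487 /30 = -16.23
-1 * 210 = -210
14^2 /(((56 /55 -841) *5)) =-0.05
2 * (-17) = -34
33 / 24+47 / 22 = 309 / 88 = 3.51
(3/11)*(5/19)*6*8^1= 720/209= 3.44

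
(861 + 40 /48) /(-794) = -1.09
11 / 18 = 0.61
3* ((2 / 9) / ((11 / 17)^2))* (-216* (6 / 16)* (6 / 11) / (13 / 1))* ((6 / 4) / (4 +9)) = -140454 / 224939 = -0.62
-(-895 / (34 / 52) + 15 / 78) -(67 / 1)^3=-132332311 / 442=-299394.37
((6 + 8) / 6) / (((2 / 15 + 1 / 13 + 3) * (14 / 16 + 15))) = 1820 / 39751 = 0.05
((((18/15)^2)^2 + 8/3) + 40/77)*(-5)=-759376/28875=-26.30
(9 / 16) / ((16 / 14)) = 63 / 128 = 0.49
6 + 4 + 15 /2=35 /2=17.50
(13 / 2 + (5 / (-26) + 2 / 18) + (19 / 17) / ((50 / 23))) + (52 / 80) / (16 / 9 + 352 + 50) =5012296937 / 722802600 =6.93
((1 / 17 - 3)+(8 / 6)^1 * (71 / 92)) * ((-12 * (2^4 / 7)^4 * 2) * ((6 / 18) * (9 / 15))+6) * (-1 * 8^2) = -71815907456 / 4693955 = -15299.66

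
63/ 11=5.73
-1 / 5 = -0.20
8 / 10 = 4 / 5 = 0.80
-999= -999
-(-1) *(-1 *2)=-2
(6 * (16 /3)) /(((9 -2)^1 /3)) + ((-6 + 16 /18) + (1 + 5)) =920 /63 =14.60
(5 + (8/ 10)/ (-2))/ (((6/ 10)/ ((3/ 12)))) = 23/ 12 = 1.92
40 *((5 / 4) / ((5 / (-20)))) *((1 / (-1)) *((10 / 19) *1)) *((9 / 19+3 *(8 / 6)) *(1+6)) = 1190000 / 361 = 3296.40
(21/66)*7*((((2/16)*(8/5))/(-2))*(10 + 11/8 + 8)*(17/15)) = -25823/5280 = -4.89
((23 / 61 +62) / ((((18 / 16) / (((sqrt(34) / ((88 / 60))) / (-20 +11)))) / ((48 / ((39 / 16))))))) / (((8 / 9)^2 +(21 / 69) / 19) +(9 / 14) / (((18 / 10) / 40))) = -35756528640 * sqrt(34) / 6523835747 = -31.96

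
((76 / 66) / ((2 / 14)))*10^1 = 2660 / 33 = 80.61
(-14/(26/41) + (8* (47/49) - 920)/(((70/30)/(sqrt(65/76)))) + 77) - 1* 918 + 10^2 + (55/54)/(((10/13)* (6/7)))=-6415147/8424 - 67056* sqrt(1235)/6517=-1123.13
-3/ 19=-0.16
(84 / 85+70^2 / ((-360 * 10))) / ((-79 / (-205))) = -46781 / 48348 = -0.97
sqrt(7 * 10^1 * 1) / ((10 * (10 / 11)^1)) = 11 * sqrt(70) / 100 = 0.92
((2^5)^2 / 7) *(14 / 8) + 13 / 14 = 3597 / 14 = 256.93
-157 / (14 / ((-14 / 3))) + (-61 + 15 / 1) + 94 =301 / 3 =100.33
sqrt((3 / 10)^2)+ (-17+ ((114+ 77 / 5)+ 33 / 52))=29467 / 260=113.33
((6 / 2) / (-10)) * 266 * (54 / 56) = -1539 / 20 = -76.95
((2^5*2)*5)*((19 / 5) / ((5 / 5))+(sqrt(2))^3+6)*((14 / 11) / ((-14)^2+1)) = 8960*sqrt(2) / 2167+43904 / 2167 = 26.11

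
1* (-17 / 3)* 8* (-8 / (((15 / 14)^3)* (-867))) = -175616 / 516375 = -0.34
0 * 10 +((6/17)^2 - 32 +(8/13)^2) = -1538332/48841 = -31.50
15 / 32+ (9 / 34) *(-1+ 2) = 399 / 544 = 0.73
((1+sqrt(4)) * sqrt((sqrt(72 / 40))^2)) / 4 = 9 * sqrt(5) / 20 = 1.01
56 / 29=1.93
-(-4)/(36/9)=1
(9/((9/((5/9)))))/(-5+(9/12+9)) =20/171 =0.12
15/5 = 3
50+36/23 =51.57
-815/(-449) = 815/449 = 1.82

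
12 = 12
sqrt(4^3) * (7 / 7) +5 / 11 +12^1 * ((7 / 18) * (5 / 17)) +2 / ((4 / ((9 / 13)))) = 148387 / 14586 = 10.17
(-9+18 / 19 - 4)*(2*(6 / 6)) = -458 / 19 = -24.11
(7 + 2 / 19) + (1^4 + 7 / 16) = 2597 / 304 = 8.54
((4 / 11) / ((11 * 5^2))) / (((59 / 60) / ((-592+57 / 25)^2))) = 10433090352 / 22309375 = 467.65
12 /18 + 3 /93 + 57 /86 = 10891 /7998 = 1.36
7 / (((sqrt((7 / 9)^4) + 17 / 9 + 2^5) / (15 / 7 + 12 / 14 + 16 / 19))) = 0.78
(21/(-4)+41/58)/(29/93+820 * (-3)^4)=-49011/716542324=-0.00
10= 10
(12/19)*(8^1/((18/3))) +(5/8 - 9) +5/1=-385/152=-2.53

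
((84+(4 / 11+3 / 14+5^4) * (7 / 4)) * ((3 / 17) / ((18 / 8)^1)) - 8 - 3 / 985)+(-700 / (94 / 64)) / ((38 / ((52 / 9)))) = 35481561811 / 2960750430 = 11.98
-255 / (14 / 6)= -765 / 7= -109.29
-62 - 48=-110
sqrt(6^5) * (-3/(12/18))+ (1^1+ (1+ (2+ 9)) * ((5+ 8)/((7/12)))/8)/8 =241/56 - 162 * sqrt(6) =-392.51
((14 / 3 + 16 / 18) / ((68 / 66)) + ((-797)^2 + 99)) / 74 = 32400983 / 3774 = 8585.32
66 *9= 594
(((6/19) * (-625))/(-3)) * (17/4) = 10625/38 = 279.61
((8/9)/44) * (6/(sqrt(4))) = 2/33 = 0.06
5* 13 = 65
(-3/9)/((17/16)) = -16/51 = -0.31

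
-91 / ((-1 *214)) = 91 / 214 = 0.43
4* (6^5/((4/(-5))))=-38880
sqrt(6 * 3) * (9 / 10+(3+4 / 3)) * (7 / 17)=1099 * sqrt(2) / 170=9.14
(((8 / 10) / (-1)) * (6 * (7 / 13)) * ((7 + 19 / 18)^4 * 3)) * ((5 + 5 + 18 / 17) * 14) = -814434071500 / 161109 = -5055174.27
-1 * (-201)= 201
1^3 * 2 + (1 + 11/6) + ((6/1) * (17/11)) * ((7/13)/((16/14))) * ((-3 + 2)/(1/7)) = -44185/1716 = -25.75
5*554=2770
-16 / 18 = -8 / 9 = -0.89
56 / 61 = 0.92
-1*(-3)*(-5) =-15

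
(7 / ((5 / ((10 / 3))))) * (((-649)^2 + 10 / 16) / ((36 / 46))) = 542507693 / 216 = 2511609.69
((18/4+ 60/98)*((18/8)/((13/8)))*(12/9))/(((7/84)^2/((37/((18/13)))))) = 36317.39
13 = 13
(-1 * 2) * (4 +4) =-16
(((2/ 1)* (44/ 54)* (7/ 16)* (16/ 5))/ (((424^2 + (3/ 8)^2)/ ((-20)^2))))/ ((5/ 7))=2207744/ 310653171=0.01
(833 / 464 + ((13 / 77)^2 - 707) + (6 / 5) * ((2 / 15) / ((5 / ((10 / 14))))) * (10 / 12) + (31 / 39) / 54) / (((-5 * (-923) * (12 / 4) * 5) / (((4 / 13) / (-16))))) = 10213502016079 / 52139170131048000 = 0.00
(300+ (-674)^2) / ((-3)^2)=454576 / 9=50508.44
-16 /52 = -0.31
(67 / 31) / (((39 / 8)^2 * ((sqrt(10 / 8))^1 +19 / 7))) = 2281216 / 56534049 - 420224 * sqrt(5) / 56534049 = 0.02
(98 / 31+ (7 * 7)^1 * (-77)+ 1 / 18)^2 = 4424876324521 / 311364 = 14211265.03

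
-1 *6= -6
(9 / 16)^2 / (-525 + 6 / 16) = -27 / 44768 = -0.00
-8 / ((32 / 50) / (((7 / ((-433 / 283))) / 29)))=49525 / 25114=1.97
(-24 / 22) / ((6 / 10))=-20 / 11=-1.82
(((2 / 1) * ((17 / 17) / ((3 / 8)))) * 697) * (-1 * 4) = -44608 / 3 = -14869.33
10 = 10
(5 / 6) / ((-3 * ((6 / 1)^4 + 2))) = -5 / 23364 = -0.00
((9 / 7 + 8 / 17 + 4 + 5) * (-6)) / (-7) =7680 / 833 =9.22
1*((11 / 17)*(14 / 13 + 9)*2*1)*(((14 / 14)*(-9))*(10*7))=-1815660 / 221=-8215.66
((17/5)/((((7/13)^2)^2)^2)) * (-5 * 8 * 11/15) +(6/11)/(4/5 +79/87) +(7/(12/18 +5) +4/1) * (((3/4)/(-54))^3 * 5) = -21094791707312758373021/1494797056704483840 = -14112.14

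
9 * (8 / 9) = 8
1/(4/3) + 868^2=753424.75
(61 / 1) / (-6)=-61 / 6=-10.17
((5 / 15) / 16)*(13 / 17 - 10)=-157 / 816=-0.19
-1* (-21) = 21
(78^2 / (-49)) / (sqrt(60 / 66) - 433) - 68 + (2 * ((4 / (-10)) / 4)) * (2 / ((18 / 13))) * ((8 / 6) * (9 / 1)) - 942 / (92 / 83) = -64222063200787 / 69728695890 + 6084 * sqrt(110) / 101056081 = -921.03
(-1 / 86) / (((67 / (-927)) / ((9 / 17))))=8343 / 97954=0.09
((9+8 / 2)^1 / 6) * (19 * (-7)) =-288.17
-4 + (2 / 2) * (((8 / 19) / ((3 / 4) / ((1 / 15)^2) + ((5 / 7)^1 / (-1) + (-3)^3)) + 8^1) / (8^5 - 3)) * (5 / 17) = -33433513252 / 8358528431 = -4.00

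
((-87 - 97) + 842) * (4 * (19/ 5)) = 50008/ 5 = 10001.60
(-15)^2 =225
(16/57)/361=16/20577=0.00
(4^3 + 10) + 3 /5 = 373 /5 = 74.60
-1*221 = -221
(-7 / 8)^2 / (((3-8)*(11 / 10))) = -49 / 352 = -0.14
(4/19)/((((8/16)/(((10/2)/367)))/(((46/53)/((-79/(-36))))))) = 66240/29195951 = 0.00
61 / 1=61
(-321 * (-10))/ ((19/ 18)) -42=56982/ 19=2999.05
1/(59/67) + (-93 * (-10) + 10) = 55527/59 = 941.14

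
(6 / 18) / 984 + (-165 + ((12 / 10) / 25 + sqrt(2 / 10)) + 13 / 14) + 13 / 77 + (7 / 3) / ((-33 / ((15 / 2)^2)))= -4768597301 / 28413000 + sqrt(5) / 5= -167.38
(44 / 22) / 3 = 2 / 3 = 0.67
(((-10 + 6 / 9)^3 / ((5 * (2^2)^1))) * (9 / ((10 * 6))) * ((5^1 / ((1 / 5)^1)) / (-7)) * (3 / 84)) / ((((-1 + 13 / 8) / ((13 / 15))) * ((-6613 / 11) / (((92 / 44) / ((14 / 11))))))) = -13156 / 4463775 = -0.00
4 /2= 2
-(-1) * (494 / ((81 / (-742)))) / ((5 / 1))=-366548 / 405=-905.06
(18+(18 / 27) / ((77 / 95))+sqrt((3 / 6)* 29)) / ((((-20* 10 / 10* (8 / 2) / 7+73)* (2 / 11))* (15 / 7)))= 539* sqrt(58) / 25860+15218 / 19395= 0.94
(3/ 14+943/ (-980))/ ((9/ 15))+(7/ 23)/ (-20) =-1.26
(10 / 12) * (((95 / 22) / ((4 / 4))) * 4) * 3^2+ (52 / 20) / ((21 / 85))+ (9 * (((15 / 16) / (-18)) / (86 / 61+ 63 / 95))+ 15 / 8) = 12584584601 / 88800096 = 141.72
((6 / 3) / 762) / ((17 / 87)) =29 / 2159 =0.01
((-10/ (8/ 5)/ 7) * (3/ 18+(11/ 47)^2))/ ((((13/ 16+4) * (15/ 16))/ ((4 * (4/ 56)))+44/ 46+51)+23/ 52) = -1404104000/ 484256951283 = -0.00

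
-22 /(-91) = 22 /91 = 0.24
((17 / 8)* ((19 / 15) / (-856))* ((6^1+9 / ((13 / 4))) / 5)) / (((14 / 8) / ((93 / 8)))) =-0.04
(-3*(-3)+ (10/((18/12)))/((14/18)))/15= 41/35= 1.17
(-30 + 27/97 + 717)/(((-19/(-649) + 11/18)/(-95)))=-73985260140/725657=-101956.24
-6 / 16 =-3 / 8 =-0.38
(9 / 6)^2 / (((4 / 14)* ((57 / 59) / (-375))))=-464625 / 152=-3056.74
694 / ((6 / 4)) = 1388 / 3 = 462.67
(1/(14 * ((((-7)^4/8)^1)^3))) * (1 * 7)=256/13841287201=0.00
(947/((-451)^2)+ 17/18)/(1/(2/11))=3474863/20136699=0.17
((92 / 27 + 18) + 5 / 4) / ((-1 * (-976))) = 2447 / 105408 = 0.02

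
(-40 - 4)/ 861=-44/ 861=-0.05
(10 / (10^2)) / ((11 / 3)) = 0.03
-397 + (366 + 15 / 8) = -233 / 8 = -29.12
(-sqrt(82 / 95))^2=82 / 95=0.86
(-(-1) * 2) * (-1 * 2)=-4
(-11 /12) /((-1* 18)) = 11 /216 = 0.05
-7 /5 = -1.40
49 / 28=7 / 4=1.75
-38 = -38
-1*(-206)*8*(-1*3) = -4944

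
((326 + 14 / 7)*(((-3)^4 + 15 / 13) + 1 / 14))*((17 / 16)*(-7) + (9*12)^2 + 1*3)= 114462391445 / 364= 314457119.35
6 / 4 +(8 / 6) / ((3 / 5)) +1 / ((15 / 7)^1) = 377 / 90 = 4.19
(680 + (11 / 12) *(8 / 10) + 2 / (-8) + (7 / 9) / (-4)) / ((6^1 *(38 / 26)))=397969 / 5130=77.58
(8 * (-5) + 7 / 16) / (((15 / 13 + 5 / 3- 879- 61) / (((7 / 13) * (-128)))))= -53172 / 18275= -2.91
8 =8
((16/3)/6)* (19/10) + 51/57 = 2209/855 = 2.58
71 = 71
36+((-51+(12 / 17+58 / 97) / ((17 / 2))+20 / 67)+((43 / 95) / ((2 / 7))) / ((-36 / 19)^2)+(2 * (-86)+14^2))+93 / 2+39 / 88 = 15218376661259 / 267757760160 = 56.84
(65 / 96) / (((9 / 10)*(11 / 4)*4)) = 0.07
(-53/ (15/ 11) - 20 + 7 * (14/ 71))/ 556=-61223/ 592140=-0.10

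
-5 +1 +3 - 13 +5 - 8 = -17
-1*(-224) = 224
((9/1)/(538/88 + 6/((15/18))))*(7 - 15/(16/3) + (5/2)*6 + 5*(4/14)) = 1142955/82012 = 13.94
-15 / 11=-1.36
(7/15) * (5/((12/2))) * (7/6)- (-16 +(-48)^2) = -247055/108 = -2287.55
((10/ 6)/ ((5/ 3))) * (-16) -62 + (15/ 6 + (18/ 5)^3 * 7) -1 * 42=52273/ 250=209.09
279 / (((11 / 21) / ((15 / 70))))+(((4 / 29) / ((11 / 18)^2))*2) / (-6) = 800145 / 7018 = 114.01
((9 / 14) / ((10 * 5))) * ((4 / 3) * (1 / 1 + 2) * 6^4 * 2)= 23328 / 175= 133.30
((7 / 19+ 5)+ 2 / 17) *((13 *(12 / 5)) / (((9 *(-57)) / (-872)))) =80349568 / 276165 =290.95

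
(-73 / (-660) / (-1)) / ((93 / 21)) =-511 / 20460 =-0.02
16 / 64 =1 / 4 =0.25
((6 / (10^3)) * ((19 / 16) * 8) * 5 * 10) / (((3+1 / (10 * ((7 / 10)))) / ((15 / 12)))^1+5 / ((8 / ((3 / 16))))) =12768 / 11789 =1.08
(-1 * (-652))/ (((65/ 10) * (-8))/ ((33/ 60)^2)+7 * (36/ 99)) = -19723/ 5123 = -3.85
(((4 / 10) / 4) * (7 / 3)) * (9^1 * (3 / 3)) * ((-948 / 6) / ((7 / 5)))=-237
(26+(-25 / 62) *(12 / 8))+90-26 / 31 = 14205 / 124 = 114.56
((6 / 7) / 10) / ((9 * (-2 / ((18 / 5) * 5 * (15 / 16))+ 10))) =9 / 9338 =0.00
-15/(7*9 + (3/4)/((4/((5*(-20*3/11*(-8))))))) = -55/381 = -0.14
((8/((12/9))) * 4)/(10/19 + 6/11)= 627/28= 22.39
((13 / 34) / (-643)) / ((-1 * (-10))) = -13 / 218620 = -0.00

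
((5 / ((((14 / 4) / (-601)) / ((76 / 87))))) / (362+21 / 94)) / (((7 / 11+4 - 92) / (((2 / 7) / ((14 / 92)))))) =43450665280 / 976430016849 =0.04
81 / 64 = 1.27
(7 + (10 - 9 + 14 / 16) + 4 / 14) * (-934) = -239571 / 28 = -8556.11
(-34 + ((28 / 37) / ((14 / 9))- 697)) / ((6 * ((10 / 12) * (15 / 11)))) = -297319 / 2775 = -107.14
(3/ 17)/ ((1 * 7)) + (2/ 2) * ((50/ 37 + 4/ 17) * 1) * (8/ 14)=4103/ 4403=0.93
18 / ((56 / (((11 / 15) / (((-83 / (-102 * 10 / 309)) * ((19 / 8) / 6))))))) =26928 / 1137017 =0.02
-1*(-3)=3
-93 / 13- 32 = -509 / 13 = -39.15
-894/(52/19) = -8493/26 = -326.65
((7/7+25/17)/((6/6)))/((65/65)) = 42/17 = 2.47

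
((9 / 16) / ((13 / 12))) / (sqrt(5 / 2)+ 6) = 81 / 871 -27 * sqrt(10) / 3484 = 0.07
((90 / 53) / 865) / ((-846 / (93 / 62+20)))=-43 / 861886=-0.00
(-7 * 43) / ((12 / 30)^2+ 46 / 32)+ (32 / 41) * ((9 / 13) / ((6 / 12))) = -63805136 / 340587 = -187.34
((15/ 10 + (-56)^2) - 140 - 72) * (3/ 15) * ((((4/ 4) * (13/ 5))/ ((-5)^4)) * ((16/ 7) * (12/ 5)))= 7302048/ 546875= 13.35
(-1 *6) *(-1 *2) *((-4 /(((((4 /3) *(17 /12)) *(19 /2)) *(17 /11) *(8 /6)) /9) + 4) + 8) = 726552 /5491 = 132.32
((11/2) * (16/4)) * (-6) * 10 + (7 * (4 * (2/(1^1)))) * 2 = -1208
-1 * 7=-7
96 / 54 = 16 / 9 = 1.78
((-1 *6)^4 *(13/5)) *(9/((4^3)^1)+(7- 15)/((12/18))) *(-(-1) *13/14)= -10389951/280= -37106.97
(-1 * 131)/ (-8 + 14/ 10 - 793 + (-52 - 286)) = 655/ 5688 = 0.12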